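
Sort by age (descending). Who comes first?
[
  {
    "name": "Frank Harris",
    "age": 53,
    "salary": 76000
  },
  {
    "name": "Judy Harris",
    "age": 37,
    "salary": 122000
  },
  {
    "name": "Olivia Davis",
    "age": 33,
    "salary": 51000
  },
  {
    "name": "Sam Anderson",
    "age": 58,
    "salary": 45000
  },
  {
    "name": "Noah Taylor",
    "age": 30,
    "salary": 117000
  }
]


Sort by: age (descending)

Sorted order:
  1. Sam Anderson (age = 58)
  2. Frank Harris (age = 53)
  3. Judy Harris (age = 37)
  4. Olivia Davis (age = 33)
  5. Noah Taylor (age = 30)

First: Sam Anderson

Sam Anderson


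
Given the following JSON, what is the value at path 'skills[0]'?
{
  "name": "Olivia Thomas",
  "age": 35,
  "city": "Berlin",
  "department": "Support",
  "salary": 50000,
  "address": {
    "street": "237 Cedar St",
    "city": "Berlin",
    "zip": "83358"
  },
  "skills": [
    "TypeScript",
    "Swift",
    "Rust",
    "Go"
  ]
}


Query: skills[0]
Path: skills -> first element
Value: TypeScript

TypeScript


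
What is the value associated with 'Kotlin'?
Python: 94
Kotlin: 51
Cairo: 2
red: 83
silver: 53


Looking up key 'Kotlin'
Value: 51

51


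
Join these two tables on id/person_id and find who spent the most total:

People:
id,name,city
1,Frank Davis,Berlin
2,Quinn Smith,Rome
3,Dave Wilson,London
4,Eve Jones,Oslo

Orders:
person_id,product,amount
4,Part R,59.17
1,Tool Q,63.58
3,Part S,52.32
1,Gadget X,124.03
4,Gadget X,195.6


Join on: people.id = orders.person_id

Joined rows:
  Eve Jones (Oslo) bought Part R for $59.17
  Frank Davis (Berlin) bought Tool Q for $63.58
  Dave Wilson (London) bought Part S for $52.32
  Frank Davis (Berlin) bought Gadget X for $124.03
  Eve Jones (Oslo) bought Gadget X for $195.6

Total per person:
  Eve Jones: $254.77
  Frank Davis: $187.61
  Dave Wilson: $52.32

Top spender: Eve Jones ($254.77)

Eve Jones ($254.77)


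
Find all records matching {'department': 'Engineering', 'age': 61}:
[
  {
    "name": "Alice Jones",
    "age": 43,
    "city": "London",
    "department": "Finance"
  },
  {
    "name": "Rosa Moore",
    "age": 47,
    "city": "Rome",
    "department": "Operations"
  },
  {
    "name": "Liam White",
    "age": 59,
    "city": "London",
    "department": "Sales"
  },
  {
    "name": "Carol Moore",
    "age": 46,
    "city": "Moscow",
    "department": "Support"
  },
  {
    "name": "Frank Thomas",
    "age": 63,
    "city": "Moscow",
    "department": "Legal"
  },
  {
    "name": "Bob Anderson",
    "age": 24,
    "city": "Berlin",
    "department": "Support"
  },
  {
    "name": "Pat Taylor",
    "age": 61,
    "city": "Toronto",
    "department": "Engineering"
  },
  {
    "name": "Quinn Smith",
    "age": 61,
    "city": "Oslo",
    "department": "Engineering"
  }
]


Search criteria: {'department': 'Engineering', 'age': 61}

Checking 8 records:
  Alice Jones: {department: Finance, age: 43}
  Rosa Moore: {department: Operations, age: 47}
  Liam White: {department: Sales, age: 59}
  Carol Moore: {department: Support, age: 46}
  Frank Thomas: {department: Legal, age: 63}
  Bob Anderson: {department: Support, age: 24}
  Pat Taylor: {department: Engineering, age: 61} <-- MATCH
  Quinn Smith: {department: Engineering, age: 61} <-- MATCH

Matches: ["Pat Taylor", "Quinn Smith"]

["Pat Taylor", "Quinn Smith"]


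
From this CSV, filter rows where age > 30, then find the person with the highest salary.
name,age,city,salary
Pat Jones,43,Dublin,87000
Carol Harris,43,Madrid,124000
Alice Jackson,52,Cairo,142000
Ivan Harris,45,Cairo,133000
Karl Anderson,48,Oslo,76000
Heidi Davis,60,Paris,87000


Filter: age > 30
Sort by: salary (descending)

Filtered records (6):
  Alice Jackson, age 52, salary $142000
  Ivan Harris, age 45, salary $133000
  Carol Harris, age 43, salary $124000
  Pat Jones, age 43, salary $87000
  Heidi Davis, age 60, salary $87000
  Karl Anderson, age 48, salary $76000

Highest salary: Alice Jackson ($142000)

Alice Jackson


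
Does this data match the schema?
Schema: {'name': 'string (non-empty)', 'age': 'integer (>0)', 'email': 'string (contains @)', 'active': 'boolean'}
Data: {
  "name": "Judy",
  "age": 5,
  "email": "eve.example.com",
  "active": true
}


Validating each field against schema:
  name: OK (non-empty string)
  age: OK (positive integer)
  email: FAIL ("eve.example.com" does not contain @)
  active: OK (boolean)

Result: INVALID (1 error: email)

INVALID (1 error: email)


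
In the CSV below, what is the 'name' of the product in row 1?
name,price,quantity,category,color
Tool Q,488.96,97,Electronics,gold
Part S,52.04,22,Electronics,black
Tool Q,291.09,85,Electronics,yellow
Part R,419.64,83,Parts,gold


Query: Row 1 ('Tool Q'), column 'name'
Value: Tool Q

Tool Q


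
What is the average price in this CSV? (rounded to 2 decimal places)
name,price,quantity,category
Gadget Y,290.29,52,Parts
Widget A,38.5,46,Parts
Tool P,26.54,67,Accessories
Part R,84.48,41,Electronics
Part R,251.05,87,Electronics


Computing average price:
Values: [290.29, 38.5, 26.54, 84.48, 251.05]
Sum = 690.86
Count = 5
Average = 690.86/5 = 138.172 exactly -> 138.17 (rounded half-up to 2 decimal places)

138.17


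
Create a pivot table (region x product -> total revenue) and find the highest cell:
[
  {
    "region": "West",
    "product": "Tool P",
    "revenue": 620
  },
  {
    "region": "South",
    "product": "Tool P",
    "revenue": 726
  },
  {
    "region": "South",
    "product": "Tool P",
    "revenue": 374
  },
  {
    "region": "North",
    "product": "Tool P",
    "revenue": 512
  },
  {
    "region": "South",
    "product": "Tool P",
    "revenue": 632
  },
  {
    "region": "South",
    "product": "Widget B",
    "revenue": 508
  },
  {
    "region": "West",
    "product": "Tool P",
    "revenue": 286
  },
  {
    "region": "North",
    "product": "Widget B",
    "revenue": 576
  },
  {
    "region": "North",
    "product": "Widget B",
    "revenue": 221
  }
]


Pivot: region (rows) x product (columns) -> total revenue

     Tool P        Widget B    
North          512           797  
South         1732           508  
West           906             0  

Highest: South / Tool P = $1732

South / Tool P = $1732


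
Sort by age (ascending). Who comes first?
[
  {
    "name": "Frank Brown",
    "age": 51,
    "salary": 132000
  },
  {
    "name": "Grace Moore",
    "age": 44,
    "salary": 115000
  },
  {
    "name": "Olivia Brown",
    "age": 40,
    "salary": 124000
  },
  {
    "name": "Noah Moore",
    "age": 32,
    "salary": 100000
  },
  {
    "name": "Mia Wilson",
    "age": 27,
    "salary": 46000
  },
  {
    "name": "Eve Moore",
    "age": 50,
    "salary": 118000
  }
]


Sort by: age (ascending)

Sorted order:
  1. Mia Wilson (age = 27)
  2. Noah Moore (age = 32)
  3. Olivia Brown (age = 40)
  4. Grace Moore (age = 44)
  5. Eve Moore (age = 50)
  6. Frank Brown (age = 51)

First: Mia Wilson

Mia Wilson


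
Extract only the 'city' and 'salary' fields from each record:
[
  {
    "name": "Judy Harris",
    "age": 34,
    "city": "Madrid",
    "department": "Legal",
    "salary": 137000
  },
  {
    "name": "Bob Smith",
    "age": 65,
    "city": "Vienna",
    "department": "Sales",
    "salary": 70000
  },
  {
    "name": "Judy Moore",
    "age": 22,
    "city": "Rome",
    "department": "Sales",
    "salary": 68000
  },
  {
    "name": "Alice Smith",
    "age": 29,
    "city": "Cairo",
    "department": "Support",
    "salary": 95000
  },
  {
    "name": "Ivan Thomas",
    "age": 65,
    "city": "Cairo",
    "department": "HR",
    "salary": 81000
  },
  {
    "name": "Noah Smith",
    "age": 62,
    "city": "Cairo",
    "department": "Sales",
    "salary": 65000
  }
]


Original: 6 records with fields: name, age, city, department, salary
Keep: ['city', 'salary']
Drop: ['name', 'age', 'department']
Result: 6 records, 2 fields each

[
  {
    "city": "Madrid",
    "salary": 137000
  },
  {
    "city": "Vienna",
    "salary": 70000
  },
  {
    "city": "Rome",
    "salary": 68000
  },
  {
    "city": "Cairo",
    "salary": 95000
  },
  {
    "city": "Cairo",
    "salary": 81000
  },
  {
    "city": "Cairo",
    "salary": 65000
  }
]


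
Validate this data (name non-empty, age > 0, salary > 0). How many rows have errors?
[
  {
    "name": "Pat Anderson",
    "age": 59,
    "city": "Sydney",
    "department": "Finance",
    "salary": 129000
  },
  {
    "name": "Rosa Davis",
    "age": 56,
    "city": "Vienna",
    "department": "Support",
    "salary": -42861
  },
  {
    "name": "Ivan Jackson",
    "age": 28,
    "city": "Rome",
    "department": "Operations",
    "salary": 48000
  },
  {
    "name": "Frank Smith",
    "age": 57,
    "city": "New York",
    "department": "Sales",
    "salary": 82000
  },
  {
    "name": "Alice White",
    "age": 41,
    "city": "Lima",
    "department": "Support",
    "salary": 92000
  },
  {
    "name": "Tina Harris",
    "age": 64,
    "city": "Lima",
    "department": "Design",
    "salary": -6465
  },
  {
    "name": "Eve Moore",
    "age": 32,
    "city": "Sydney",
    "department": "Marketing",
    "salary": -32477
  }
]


Validating 7 records:
Rules: name non-empty, age > 0, salary > 0

  Row 1 (Pat Anderson): OK
  Row 2 (Rosa Davis): negative salary: -42861
  Row 3 (Ivan Jackson): OK
  Row 4 (Frank Smith): OK
  Row 5 (Alice White): OK
  Row 6 (Tina Harris): negative salary: -6465
  Row 7 (Eve Moore): negative salary: -32477

Total errors: 3

3 errors


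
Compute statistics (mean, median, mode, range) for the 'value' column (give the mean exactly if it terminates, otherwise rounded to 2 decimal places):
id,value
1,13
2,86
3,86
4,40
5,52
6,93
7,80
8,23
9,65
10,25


Data: [13, 86, 86, 40, 52, 93, 80, 23, 65, 25]
Count: 10
Sum: 563
Mean: 563/10 = 56.3
Sorted: [13, 23, 25, 40, 52, 65, 80, 86, 86, 93]
Median: 58.5
Mode: 86 (2 times)
Range: 93 - 13 = 80
Min: 13, Max: 93

mean=56.3, median=58.5, mode=86, range=80


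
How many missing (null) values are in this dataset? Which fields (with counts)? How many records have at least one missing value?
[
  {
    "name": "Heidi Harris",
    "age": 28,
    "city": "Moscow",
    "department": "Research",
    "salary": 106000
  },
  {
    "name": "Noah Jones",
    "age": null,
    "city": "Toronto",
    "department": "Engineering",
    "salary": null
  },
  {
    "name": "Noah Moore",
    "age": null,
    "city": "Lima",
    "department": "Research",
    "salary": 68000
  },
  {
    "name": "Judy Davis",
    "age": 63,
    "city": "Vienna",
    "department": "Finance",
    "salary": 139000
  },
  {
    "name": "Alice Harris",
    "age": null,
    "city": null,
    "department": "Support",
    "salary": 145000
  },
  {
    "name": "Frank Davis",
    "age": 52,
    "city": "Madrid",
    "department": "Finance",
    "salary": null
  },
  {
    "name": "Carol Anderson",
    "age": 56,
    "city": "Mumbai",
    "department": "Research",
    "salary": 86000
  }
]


Checking for missing (null) values in 7 records:

  Heidi Harris: complete
  Noah Jones: age, salary
  Noah Moore: age
  Judy Davis: complete
  Alice Harris: age, city
  Frank Davis: salary
  Carol Anderson: complete

Per field:
  name: 0 missing
  age: 3 missing
  city: 1 missing
  department: 0 missing
  salary: 2 missing

Total missing values: 6
Records with any missing: 4

6 missing values (age: 3, city: 1, salary: 2); 4 incomplete records


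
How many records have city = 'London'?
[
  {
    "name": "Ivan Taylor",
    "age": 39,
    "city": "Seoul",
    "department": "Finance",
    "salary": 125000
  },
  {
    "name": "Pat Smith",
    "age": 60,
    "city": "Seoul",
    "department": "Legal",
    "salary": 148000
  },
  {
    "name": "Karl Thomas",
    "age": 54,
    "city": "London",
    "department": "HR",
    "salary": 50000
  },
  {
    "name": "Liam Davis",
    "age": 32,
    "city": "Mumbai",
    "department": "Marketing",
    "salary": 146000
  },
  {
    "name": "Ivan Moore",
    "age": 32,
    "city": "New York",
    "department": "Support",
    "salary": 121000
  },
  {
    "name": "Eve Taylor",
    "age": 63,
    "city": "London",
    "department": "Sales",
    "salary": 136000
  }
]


Data: 6 records
Condition: city = 'London'

Checking each record:
  Ivan Taylor: Seoul
  Pat Smith: Seoul
  Karl Thomas: London MATCH
  Liam Davis: Mumbai
  Ivan Moore: New York
  Eve Taylor: London MATCH

Count: 2

2


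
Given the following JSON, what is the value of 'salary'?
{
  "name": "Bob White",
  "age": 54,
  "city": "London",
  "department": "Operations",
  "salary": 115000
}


Looking up field 'salary'
Value: 115000

115000


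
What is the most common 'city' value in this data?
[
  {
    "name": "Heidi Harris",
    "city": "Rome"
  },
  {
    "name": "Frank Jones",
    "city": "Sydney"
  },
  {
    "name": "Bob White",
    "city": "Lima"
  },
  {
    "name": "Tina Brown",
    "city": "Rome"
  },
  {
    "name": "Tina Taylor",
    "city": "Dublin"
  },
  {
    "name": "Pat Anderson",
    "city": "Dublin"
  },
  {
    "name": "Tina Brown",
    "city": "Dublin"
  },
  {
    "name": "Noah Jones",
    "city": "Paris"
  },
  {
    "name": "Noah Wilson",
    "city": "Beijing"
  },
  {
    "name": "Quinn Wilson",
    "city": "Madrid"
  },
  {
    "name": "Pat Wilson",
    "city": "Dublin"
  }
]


Counting 'city' values across 11 records:

  Dublin: 4 ####
  Rome: 2 ##
  Sydney: 1 #
  Lima: 1 #
  Paris: 1 #
  Beijing: 1 #
  Madrid: 1 #

Most common: Dublin (4 times)

Dublin (4 times)


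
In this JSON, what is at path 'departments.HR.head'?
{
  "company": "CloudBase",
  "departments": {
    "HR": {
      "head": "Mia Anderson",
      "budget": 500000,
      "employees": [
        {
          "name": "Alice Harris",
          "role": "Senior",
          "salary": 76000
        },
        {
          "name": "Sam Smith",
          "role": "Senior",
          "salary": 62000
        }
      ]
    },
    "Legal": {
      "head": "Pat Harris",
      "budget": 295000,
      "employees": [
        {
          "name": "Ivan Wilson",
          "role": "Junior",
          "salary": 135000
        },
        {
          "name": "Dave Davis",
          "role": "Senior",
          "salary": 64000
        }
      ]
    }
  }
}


Path: departments.HR.head

Navigate:
  -> departments
  -> HR
  -> head = 'Mia Anderson'

Mia Anderson


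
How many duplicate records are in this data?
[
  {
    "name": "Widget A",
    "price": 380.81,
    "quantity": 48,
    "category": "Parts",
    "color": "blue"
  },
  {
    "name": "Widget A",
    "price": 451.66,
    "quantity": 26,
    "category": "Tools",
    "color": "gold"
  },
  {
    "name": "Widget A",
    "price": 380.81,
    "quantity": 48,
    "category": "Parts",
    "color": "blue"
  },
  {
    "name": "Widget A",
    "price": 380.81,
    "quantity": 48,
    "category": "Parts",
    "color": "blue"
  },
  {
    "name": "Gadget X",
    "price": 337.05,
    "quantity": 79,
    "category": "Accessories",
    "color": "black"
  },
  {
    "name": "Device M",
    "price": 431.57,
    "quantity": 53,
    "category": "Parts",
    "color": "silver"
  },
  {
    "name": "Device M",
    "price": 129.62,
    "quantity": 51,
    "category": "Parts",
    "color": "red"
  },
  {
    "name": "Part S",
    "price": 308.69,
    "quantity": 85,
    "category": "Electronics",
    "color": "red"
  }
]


Checking 8 records for duplicates:

  Row 1: Widget A ($380.81, qty 48)
  Row 2: Widget A ($451.66, qty 26)
  Row 3: Widget A ($380.81, qty 48) <-- DUPLICATE
  Row 4: Widget A ($380.81, qty 48) <-- DUPLICATE
  Row 5: Gadget X ($337.05, qty 79)
  Row 6: Device M ($431.57, qty 53)
  Row 7: Device M ($129.62, qty 51)
  Row 8: Part S ($308.69, qty 85)

Duplicates found: 2
Unique records: 6

2 duplicates, 6 unique


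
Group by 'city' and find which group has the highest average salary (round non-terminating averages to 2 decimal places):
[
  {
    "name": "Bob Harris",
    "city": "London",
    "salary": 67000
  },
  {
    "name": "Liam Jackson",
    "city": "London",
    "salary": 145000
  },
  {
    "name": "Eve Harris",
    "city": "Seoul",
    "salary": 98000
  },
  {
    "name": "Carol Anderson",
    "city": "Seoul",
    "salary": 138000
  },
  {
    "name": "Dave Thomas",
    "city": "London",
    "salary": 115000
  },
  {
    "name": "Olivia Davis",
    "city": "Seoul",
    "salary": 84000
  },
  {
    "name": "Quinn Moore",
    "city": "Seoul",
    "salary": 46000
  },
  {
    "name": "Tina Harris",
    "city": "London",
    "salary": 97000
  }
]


Group by: city

Groups:
  London: 4 people, avg salary = 424000/4 = $106000
  Seoul: 4 people, avg salary = 366000/4 = $91500

Highest average salary: London ($106000)

London ($106000)


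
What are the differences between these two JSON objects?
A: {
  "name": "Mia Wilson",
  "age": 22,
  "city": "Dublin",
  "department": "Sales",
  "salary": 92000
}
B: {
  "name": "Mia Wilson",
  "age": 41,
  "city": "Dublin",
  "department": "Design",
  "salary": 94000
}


Comparing each field (in key order):
  name: same
  age: DIFFERENT
  city: same
  department: DIFFERENT
  salary: DIFFERENT
Differences:
  age: 22 -> 41
  department: Sales -> Design
  salary: 92000 -> 94000

3 field(s) changed

3 changes: age, department, salary


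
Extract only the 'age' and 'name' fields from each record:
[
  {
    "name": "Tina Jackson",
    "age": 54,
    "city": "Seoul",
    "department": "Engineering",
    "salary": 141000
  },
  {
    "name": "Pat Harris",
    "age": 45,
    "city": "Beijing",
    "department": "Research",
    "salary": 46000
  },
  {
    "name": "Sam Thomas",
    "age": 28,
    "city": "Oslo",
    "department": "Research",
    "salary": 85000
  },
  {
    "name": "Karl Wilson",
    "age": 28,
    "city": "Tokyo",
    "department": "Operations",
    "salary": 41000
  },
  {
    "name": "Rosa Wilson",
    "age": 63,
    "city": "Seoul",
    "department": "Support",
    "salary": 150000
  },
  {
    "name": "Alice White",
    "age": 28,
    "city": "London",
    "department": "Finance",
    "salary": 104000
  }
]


Original: 6 records with fields: name, age, city, department, salary
Keep: ['age', 'name']
Drop: ['city', 'department', 'salary']
Result: 6 records, 2 fields each

[
  {
    "age": 54,
    "name": "Tina Jackson"
  },
  {
    "age": 45,
    "name": "Pat Harris"
  },
  {
    "age": 28,
    "name": "Sam Thomas"
  },
  {
    "age": 28,
    "name": "Karl Wilson"
  },
  {
    "age": 63,
    "name": "Rosa Wilson"
  },
  {
    "age": 28,
    "name": "Alice White"
  }
]


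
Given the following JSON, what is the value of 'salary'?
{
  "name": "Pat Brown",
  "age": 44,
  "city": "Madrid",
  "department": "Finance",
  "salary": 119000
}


Looking up field 'salary'
Value: 119000

119000


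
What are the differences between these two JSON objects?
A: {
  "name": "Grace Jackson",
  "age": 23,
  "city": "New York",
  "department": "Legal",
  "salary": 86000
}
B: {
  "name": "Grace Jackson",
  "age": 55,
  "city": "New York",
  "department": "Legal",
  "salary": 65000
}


Comparing each field (in key order):
  name: same
  age: DIFFERENT
  city: same
  department: same
  salary: DIFFERENT
Differences:
  age: 23 -> 55
  salary: 86000 -> 65000

2 field(s) changed

2 changes: age, salary


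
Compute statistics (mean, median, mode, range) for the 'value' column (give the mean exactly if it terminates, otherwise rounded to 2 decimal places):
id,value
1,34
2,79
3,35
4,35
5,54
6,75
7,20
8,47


Data: [34, 79, 35, 35, 54, 75, 20, 47]
Count: 8
Sum: 379
Mean: 379/8 = 47.375
Sorted: [20, 34, 35, 35, 47, 54, 75, 79]
Median: 41.0
Mode: 35 (2 times)
Range: 79 - 20 = 59
Min: 20, Max: 79

mean=47.375, median=41.0, mode=35, range=59


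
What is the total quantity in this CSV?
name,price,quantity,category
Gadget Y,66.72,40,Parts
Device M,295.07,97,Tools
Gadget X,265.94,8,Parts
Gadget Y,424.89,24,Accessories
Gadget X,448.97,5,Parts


Computing total quantity:
Values: [40, 97, 8, 24, 5]
Sum = 174

174


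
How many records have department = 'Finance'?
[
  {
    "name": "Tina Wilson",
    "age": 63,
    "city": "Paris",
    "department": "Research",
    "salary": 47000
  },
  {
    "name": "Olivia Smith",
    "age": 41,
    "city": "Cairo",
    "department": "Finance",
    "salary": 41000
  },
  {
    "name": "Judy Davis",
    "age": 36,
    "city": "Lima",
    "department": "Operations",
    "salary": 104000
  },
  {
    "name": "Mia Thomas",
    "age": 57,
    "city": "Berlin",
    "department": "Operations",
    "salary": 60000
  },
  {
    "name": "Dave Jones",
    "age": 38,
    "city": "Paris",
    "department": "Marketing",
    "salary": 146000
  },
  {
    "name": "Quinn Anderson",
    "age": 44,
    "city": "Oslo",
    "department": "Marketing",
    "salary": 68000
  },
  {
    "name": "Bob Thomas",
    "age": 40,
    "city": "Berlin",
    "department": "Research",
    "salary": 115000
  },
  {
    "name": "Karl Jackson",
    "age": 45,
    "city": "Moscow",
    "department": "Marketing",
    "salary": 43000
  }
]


Data: 8 records
Condition: department = 'Finance'

Checking each record:
  Tina Wilson: Research
  Olivia Smith: Finance MATCH
  Judy Davis: Operations
  Mia Thomas: Operations
  Dave Jones: Marketing
  Quinn Anderson: Marketing
  Bob Thomas: Research
  Karl Jackson: Marketing

Count: 1

1


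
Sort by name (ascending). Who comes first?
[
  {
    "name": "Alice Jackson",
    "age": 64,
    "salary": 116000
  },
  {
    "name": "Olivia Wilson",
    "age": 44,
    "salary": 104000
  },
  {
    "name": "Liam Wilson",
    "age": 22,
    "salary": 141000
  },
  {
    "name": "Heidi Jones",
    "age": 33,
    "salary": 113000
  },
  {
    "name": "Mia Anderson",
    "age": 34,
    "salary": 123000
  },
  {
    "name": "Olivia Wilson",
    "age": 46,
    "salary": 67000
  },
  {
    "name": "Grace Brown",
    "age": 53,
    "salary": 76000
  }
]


Sort by: name (ascending)

Sorted order:
  1. Alice Jackson (name = Alice Jackson)
  2. Grace Brown (name = Grace Brown)
  3. Heidi Jones (name = Heidi Jones)
  4. Liam Wilson (name = Liam Wilson)
  5. Mia Anderson (name = Mia Anderson)
  6. Olivia Wilson (name = Olivia Wilson)
  7. Olivia Wilson (name = Olivia Wilson)

First: Alice Jackson

Alice Jackson


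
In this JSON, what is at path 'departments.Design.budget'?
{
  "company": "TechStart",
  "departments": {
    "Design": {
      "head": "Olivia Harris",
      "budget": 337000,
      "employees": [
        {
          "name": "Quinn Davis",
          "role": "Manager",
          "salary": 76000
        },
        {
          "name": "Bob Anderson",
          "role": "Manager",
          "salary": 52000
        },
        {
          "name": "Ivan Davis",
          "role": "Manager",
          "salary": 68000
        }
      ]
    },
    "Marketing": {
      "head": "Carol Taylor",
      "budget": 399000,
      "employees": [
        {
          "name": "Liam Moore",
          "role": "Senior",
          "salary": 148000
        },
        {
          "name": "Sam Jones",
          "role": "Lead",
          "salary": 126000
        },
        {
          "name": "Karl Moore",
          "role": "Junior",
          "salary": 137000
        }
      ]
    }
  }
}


Path: departments.Design.budget

Navigate:
  -> departments
  -> Design
  -> budget = 337000

337000


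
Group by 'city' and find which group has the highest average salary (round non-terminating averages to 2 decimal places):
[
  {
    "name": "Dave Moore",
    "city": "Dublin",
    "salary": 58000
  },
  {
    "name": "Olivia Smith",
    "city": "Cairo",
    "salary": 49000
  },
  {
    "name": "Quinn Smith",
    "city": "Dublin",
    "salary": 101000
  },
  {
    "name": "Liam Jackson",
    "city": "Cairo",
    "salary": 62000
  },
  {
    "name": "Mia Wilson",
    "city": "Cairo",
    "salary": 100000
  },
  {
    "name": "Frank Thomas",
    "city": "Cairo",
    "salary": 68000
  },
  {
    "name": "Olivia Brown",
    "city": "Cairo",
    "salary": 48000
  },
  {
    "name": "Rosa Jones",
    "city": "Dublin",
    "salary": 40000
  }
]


Group by: city

Groups:
  Cairo: 5 people, avg salary = 327000/5 = $65400
  Dublin: 3 people, avg salary = 199000/3 ≈ $66333.33

Highest average salary: Dublin (≈$66333.33)

Dublin (≈$66333.33)


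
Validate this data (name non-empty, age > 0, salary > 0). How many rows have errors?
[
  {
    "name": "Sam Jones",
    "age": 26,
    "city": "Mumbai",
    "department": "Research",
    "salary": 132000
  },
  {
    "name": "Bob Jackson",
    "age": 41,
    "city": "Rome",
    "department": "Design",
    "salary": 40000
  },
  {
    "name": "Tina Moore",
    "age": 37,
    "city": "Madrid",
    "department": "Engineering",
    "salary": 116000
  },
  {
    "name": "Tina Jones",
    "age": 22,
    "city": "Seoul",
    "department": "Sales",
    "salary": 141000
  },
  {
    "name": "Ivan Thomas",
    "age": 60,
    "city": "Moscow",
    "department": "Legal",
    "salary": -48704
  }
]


Validating 5 records:
Rules: name non-empty, age > 0, salary > 0

  Row 1 (Sam Jones): OK
  Row 2 (Bob Jackson): OK
  Row 3 (Tina Moore): OK
  Row 4 (Tina Jones): OK
  Row 5 (Ivan Thomas): negative salary: -48704

Total errors: 1

1 errors


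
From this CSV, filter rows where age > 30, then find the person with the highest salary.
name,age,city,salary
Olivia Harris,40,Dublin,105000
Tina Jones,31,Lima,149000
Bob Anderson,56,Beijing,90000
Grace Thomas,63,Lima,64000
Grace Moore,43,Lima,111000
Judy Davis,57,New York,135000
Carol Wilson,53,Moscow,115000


Filter: age > 30
Sort by: salary (descending)

Filtered records (7):
  Tina Jones, age 31, salary $149000
  Judy Davis, age 57, salary $135000
  Carol Wilson, age 53, salary $115000
  Grace Moore, age 43, salary $111000
  Olivia Harris, age 40, salary $105000
  Bob Anderson, age 56, salary $90000
  Grace Thomas, age 63, salary $64000

Highest salary: Tina Jones ($149000)

Tina Jones


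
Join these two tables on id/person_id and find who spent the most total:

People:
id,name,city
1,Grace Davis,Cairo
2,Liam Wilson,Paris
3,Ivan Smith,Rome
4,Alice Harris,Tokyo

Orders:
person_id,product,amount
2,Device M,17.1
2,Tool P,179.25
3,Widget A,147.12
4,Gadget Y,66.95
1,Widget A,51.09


Join on: people.id = orders.person_id

Joined rows:
  Liam Wilson (Paris) bought Device M for $17.1
  Liam Wilson (Paris) bought Tool P for $179.25
  Ivan Smith (Rome) bought Widget A for $147.12
  Alice Harris (Tokyo) bought Gadget Y for $66.95
  Grace Davis (Cairo) bought Widget A for $51.09

Total per person:
  Liam Wilson: $196.35
  Ivan Smith: $147.12
  Alice Harris: $66.95
  Grace Davis: $51.09

Top spender: Liam Wilson ($196.35)

Liam Wilson ($196.35)


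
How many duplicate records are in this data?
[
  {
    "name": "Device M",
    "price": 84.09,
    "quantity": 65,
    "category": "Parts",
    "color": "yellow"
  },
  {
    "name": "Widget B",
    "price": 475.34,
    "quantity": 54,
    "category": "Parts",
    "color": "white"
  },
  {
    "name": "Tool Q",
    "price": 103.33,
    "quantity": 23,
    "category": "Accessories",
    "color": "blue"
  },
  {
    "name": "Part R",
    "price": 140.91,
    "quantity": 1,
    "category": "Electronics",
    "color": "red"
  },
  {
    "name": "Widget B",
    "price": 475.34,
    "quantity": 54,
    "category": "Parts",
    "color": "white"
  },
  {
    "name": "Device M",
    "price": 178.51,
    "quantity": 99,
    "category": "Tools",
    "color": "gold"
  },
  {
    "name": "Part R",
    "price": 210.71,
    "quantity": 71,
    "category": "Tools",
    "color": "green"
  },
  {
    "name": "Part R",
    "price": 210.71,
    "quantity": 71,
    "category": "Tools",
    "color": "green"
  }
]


Checking 8 records for duplicates:

  Row 1: Device M ($84.09, qty 65)
  Row 2: Widget B ($475.34, qty 54)
  Row 3: Tool Q ($103.33, qty 23)
  Row 4: Part R ($140.91, qty 1)
  Row 5: Widget B ($475.34, qty 54) <-- DUPLICATE
  Row 6: Device M ($178.51, qty 99)
  Row 7: Part R ($210.71, qty 71)
  Row 8: Part R ($210.71, qty 71) <-- DUPLICATE

Duplicates found: 2
Unique records: 6

2 duplicates, 6 unique


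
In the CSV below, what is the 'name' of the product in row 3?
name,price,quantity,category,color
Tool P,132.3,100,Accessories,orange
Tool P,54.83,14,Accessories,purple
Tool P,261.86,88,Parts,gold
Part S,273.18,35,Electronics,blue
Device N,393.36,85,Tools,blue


Query: Row 3 ('Tool P'), column 'name'
Value: Tool P

Tool P


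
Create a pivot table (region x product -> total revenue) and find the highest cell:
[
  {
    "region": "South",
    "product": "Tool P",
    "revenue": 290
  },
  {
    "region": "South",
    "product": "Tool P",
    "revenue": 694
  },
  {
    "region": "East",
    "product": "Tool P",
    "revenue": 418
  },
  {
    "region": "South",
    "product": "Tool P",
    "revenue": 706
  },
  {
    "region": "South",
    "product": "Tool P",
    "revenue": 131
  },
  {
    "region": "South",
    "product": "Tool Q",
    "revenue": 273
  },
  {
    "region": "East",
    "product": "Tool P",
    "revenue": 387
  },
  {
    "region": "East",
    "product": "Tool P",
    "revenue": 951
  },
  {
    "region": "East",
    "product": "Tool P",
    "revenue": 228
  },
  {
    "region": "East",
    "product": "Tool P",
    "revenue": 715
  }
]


Pivot: region (rows) x product (columns) -> total revenue

     Tool P        Tool Q      
East          2699             0  
South         1821           273  

Highest: East / Tool P = $2699

East / Tool P = $2699


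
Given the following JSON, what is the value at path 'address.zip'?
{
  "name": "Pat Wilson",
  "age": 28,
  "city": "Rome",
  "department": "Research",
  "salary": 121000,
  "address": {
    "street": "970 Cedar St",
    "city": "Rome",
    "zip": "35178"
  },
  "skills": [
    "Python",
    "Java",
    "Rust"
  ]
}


Query: address.zip
Path: address -> zip
Value: 35178

35178


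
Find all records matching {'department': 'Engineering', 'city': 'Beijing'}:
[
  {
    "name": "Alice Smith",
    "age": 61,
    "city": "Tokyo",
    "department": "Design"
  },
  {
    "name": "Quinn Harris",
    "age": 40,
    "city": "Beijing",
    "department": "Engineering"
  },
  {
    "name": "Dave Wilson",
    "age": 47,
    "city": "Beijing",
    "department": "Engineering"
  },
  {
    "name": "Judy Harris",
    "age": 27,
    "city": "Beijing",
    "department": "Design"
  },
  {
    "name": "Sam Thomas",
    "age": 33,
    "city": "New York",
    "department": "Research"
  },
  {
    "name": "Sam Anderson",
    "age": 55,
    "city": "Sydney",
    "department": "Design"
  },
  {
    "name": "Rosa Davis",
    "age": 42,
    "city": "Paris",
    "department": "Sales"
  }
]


Search criteria: {'department': 'Engineering', 'city': 'Beijing'}

Checking 7 records:
  Alice Smith: {department: Design, city: Tokyo}
  Quinn Harris: {department: Engineering, city: Beijing} <-- MATCH
  Dave Wilson: {department: Engineering, city: Beijing} <-- MATCH
  Judy Harris: {department: Design, city: Beijing}
  Sam Thomas: {department: Research, city: New York}
  Sam Anderson: {department: Design, city: Sydney}
  Rosa Davis: {department: Sales, city: Paris}

Matches: ["Quinn Harris", "Dave Wilson"]

["Quinn Harris", "Dave Wilson"]


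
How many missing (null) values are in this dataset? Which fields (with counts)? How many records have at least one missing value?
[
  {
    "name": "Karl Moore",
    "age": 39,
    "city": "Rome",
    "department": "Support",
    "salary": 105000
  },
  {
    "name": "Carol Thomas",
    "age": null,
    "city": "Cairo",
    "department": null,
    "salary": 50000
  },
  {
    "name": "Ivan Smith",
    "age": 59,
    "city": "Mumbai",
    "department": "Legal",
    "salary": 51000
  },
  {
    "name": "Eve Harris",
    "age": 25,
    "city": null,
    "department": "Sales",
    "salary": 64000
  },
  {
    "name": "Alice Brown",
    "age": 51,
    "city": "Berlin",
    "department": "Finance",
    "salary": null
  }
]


Checking for missing (null) values in 5 records:

  Karl Moore: complete
  Carol Thomas: age, department
  Ivan Smith: complete
  Eve Harris: city
  Alice Brown: salary

Per field:
  name: 0 missing
  age: 1 missing
  city: 1 missing
  department: 1 missing
  salary: 1 missing

Total missing values: 4
Records with any missing: 3

4 missing values (age: 1, city: 1, department: 1, salary: 1); 3 incomplete records


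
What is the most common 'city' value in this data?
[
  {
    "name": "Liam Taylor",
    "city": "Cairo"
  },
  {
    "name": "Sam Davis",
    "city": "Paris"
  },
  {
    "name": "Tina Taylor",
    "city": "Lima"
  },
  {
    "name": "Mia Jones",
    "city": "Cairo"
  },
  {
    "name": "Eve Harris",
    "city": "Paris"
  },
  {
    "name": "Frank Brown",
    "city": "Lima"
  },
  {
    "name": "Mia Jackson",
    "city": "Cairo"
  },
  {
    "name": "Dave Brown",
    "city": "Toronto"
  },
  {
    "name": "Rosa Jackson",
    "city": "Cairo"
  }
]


Counting 'city' values across 9 records:

  Cairo: 4 ####
  Paris: 2 ##
  Lima: 2 ##
  Toronto: 1 #

Most common: Cairo (4 times)

Cairo (4 times)


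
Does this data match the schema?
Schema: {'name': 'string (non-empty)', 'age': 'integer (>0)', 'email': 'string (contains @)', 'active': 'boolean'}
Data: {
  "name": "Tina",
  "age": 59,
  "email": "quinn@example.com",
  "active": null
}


Validating each field against schema:
  name: OK (non-empty string)
  age: OK (positive integer)
  email: OK (string with @)
  active: FAIL (null is not a boolean)

Result: INVALID (1 error: active)

INVALID (1 error: active)


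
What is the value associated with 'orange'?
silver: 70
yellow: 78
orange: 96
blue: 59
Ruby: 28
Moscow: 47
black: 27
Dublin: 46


Looking up key 'orange'
Value: 96

96


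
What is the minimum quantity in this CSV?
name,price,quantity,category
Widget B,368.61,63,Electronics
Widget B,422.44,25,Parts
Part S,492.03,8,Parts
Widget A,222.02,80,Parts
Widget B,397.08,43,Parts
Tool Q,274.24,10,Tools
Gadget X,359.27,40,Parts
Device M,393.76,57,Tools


Computing minimum quantity:
Values: [63, 25, 8, 80, 43, 10, 40, 57]
Min = 8

8


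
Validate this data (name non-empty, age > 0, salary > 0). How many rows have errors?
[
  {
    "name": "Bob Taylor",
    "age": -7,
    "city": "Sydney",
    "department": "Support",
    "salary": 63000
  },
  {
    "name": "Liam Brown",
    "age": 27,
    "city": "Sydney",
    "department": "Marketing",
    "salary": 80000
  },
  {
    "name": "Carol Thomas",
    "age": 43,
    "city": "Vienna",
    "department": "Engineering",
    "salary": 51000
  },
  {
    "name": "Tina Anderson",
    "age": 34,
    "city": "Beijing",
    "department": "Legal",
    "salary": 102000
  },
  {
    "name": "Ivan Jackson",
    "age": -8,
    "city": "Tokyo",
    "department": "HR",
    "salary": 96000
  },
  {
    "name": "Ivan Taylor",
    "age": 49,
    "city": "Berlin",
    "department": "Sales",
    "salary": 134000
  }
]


Validating 6 records:
Rules: name non-empty, age > 0, salary > 0

  Row 1 (Bob Taylor): negative age: -7
  Row 2 (Liam Brown): OK
  Row 3 (Carol Thomas): OK
  Row 4 (Tina Anderson): OK
  Row 5 (Ivan Jackson): negative age: -8
  Row 6 (Ivan Taylor): OK

Total errors: 2

2 errors


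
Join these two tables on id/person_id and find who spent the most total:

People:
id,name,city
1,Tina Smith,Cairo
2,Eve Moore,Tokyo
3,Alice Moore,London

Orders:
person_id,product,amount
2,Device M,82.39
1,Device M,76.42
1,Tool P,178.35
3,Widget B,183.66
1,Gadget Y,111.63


Join on: people.id = orders.person_id

Joined rows:
  Eve Moore (Tokyo) bought Device M for $82.39
  Tina Smith (Cairo) bought Device M for $76.42
  Tina Smith (Cairo) bought Tool P for $178.35
  Alice Moore (London) bought Widget B for $183.66
  Tina Smith (Cairo) bought Gadget Y for $111.63

Total per person:
  Tina Smith: $366.40
  Alice Moore: $183.66
  Eve Moore: $82.39

Top spender: Tina Smith ($366.40)

Tina Smith ($366.40)


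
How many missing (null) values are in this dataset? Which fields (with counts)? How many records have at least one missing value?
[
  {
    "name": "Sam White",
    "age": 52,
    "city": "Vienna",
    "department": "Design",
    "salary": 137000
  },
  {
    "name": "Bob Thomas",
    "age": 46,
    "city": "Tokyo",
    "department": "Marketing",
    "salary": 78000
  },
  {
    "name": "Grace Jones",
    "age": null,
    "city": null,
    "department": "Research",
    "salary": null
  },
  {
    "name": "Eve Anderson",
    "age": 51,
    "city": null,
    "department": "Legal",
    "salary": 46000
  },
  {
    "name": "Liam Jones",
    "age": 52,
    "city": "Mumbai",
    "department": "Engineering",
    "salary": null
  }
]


Checking for missing (null) values in 5 records:

  Sam White: complete
  Bob Thomas: complete
  Grace Jones: age, city, salary
  Eve Anderson: city
  Liam Jones: salary

Per field:
  name: 0 missing
  age: 1 missing
  city: 2 missing
  department: 0 missing
  salary: 2 missing

Total missing values: 5
Records with any missing: 3

5 missing values (age: 1, city: 2, salary: 2); 3 incomplete records


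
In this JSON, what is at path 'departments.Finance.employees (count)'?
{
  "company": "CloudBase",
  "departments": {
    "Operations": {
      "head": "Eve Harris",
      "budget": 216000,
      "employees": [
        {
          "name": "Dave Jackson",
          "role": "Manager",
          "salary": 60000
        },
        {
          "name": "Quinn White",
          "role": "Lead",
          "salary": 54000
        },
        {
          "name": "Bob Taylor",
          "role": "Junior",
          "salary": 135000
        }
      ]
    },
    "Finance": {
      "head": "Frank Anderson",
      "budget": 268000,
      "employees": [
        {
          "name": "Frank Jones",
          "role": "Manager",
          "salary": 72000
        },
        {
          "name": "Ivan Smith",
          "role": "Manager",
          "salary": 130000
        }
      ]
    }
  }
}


Path: departments.Finance.employees (count)

Navigate:
  -> departments
  -> Finance
  -> employees (array, length 2)

2


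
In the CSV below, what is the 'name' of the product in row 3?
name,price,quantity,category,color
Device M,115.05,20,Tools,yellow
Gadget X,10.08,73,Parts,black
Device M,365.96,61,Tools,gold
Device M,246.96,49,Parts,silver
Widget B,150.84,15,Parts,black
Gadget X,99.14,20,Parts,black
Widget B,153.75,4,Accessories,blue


Query: Row 3 ('Device M'), column 'name'
Value: Device M

Device M


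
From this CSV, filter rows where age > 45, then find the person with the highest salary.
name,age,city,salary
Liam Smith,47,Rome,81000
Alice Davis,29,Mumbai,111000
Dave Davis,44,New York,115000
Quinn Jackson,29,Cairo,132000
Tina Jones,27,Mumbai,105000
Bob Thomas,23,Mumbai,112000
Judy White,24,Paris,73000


Filter: age > 45
Sort by: salary (descending)

Filtered records (1):
  Liam Smith, age 47, salary $81000

Highest salary: Liam Smith ($81000)

Liam Smith


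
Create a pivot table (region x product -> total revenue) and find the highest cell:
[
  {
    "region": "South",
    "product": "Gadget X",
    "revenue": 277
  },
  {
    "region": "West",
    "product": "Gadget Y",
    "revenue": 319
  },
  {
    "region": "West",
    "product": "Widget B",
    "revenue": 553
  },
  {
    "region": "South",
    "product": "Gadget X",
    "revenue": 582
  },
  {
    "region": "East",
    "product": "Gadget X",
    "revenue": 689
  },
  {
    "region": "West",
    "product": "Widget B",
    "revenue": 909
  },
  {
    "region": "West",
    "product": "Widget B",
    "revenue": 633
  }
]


Pivot: region (rows) x product (columns) -> total revenue

     Gadget X      Gadget Y      Widget B    
East           689             0             0  
South          859             0             0  
West             0           319          2095  

Highest: West / Widget B = $2095

West / Widget B = $2095


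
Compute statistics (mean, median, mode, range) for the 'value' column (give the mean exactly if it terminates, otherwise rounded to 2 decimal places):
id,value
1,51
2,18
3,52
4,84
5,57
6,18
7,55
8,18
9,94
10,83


Data: [51, 18, 52, 84, 57, 18, 55, 18, 94, 83]
Count: 10
Sum: 530
Mean: 530/10 = 53
Sorted: [18, 18, 18, 51, 52, 55, 57, 83, 84, 94]
Median: 53.5
Mode: 18 (3 times)
Range: 94 - 18 = 76
Min: 18, Max: 94

mean=53, median=53.5, mode=18, range=76


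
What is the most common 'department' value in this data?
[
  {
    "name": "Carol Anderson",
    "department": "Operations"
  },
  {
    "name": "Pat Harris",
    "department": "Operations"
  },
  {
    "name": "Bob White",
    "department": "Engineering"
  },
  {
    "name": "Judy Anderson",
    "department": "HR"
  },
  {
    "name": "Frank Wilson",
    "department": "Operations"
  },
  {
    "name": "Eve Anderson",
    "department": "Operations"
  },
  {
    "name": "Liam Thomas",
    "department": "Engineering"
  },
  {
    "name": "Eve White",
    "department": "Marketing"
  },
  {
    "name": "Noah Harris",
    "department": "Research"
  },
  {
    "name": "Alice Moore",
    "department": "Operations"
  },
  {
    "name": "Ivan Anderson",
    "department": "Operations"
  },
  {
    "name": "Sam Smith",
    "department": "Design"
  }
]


Counting 'department' values across 12 records:

  Operations: 6 ######
  Engineering: 2 ##
  HR: 1 #
  Marketing: 1 #
  Research: 1 #
  Design: 1 #

Most common: Operations (6 times)

Operations (6 times)
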